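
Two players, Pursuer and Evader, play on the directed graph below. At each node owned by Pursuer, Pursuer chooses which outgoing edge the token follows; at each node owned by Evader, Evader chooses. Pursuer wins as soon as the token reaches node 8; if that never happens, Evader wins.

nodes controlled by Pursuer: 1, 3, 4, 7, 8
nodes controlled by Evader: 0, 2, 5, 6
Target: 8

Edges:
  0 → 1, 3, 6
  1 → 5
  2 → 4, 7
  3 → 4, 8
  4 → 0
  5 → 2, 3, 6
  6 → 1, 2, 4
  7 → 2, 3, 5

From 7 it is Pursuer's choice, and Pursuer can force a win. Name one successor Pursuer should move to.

A0 = {8}
A1: add {3} — 3 (Pursuer) has 3→8.
A2: add {7} — 7 (Pursuer) has 7→3.
A3 = A2; e.g. 0 (Evader) can still go to 1. Fixed point.
From 7, successor 3 is in the attractor (rank 1); the other successors 2, 5 are not.

3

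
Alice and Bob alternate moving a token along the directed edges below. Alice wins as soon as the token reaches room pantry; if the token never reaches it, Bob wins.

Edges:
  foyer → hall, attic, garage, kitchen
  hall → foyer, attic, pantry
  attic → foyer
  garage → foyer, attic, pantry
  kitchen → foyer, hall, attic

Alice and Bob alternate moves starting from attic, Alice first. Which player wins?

Bob

Track states (vertex, player-to-move).
A0 = {(pantry,Alice), (pantry,Bob)}
A1: add {(hall,Alice), (garage,Alice)}.
A2 = A1; e.g. (foyer,Alice) stays out. (attic,Alice) never enters ⇒ Bob avoids the target.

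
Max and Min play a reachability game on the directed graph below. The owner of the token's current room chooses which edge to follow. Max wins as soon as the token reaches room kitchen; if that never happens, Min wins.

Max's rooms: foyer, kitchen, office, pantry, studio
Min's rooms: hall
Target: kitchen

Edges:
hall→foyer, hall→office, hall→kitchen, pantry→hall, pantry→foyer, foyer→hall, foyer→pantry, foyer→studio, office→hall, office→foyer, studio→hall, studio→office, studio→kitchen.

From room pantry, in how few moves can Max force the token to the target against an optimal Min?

3

A0 = {kitchen}
A1: add {studio} — studio (Max) has studio→kitchen.
A2: add {foyer} — foyer (Max) has foyer→studio.
A3: add {office, pantry} — pantry (Max) has pantry→foyer; office (Max) has office→foyer.
pantry enters the attractor at level 3, so Max can force the target in 3 moves from there.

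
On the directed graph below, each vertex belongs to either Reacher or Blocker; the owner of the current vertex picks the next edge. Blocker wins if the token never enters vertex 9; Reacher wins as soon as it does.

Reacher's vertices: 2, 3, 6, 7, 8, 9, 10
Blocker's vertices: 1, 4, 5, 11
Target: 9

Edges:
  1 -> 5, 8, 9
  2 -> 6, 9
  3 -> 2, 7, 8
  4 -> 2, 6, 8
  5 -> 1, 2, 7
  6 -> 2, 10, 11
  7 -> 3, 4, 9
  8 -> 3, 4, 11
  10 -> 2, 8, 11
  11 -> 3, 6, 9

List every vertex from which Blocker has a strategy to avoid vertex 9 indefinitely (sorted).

1, 5

A0 = {9}
A1: add {2, 7} — 2 (Reacher) has 2→9; 7 (Reacher) has 7→9.
A2: add {3, 6, 10} — 3 (Reacher) has 3→2; 6 (Reacher) has 6→2; 10 (Reacher) has 10→2.
A3: add {8, 11} — 8 (Reacher) has 8→3; 11 (Blocker): all of {3, 6, 9} already in.
A4: add {4} — 4 (Blocker): all of {2, 6, 8} already in.
A5 = A4; e.g. 1 (Blocker) can still go to 5. Fixed point.
Reacher's attractor = {2, 3, 4, 6, 7, 8, 9, 10, 11}; Blocker avoids the target exactly from the complement.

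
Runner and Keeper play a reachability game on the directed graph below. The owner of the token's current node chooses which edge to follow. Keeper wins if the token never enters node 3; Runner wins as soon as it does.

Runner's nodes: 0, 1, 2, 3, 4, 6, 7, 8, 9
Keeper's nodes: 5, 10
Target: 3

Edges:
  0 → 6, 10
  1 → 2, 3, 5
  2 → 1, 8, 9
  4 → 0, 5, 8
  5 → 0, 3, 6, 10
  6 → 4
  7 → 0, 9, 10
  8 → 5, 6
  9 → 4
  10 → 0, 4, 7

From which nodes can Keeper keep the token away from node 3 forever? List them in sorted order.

0, 4, 5, 6, 7, 8, 9, 10

A0 = {3}
A1: add {1} — 1 (Runner) has 1→3.
A2: add {2} — 2 (Runner) has 2→1.
A3 = A2; e.g. 0 (Runner) has no edge into A2. Fixed point.
Runner's attractor = {1, 2, 3}; Keeper avoids the target exactly from the complement.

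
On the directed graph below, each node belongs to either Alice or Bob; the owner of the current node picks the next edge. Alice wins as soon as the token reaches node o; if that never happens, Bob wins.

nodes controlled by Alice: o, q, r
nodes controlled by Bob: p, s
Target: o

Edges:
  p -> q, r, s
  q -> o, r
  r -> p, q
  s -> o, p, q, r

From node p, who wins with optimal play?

Bob

A0 = {o}
A1: add {q} — q (Alice) has q→o.
A2: add {r} — r (Alice) has r→q.
A3 = A2; e.g. p (Bob) can still go to s. Fixed point.
p never enters the attractor, so Bob can avoid the target forever.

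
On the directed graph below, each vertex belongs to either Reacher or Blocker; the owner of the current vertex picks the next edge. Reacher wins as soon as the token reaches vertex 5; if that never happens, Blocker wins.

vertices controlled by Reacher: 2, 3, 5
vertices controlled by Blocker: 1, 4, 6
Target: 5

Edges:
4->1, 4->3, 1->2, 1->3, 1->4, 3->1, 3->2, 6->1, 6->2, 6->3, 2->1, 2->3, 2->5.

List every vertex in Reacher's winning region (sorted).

2, 3, 5

A0 = {5}
A1: add {2} — 2 (Reacher) has 2→5.
A2: add {3} — 3 (Reacher) has 3→2.
A3 = A2; e.g. 1 (Blocker) can still go to 4. Fixed point.
Reacher's winning region = {2, 3, 5}.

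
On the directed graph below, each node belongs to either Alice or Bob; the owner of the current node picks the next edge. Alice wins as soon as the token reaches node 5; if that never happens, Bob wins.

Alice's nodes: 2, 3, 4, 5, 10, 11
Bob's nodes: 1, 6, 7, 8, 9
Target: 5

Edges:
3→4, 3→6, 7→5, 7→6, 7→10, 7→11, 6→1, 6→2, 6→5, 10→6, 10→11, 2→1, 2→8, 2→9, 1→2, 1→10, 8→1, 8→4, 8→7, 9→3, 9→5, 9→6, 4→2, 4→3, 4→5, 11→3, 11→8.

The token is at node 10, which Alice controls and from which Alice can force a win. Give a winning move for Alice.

A0 = {5}
A1: add {4} — 4 (Alice) has 4→5.
A2: add {3} — 3 (Alice) has 3→4.
A3: add {11} — 11 (Alice) has 11→3.
A4: add {10} — 10 (Alice) has 10→11.
A5 = A4; e.g. 1 (Bob) can still go to 2. Fixed point.
From 10, successor 11 is in the attractor (rank 3); the other successor 6 is not.

11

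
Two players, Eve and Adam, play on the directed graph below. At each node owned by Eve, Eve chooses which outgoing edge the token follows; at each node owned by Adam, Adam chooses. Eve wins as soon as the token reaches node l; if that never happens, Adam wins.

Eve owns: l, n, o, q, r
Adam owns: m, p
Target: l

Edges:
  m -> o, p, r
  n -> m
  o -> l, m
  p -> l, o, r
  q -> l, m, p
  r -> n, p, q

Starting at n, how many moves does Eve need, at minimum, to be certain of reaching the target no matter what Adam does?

5

A0 = {l}
A1: add {o, q} — o (Eve) has o→l; q (Eve) has q→l.
A2: add {r} — r (Eve) has r→q.
A3: add {p} — p (Adam): all of {l, o, r} already in.
A4: add {m} — m (Adam): all of {o, p, r} already in.
A5: add {n} — n (Eve) has n→m.
A5 = all vertices. Fixed point.
n enters the attractor at level 5, so Eve can force the target in 5 moves from there.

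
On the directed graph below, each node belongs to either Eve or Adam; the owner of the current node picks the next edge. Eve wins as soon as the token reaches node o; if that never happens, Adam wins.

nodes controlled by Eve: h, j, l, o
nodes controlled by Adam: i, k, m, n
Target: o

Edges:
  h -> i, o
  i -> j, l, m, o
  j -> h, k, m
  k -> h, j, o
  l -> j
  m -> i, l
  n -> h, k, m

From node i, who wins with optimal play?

Adam

A0 = {o}
A1: add {h} — h (Eve) has h→o.
A2: add {j} — j (Eve) has j→h.
A3: add {k, l} — k (Adam): all of {h, j, o} already in; l (Eve) has l→j.
A4 = A3; e.g. i (Adam) can still go to m. Fixed point.
i never enters the attractor, so Adam can avoid the target forever.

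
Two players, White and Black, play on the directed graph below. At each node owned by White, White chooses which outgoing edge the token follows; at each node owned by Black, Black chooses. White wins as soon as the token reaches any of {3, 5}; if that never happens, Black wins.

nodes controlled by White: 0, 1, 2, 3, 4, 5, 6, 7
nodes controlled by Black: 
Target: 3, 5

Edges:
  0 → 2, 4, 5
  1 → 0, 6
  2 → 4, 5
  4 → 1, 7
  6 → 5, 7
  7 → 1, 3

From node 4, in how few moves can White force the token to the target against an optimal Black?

2

A0 = {3, 5}
A1: add {0, 2, 6, 7} — 0 (White) has 0→5; 2 (White) has 2→5; 6 (White) has 6→5; 7 (White) has 7→3.
A2: add {1, 4} — 1 (White) has 1→0; 4 (White) has 4→7.
A2 = all vertices. Fixed point.
4 enters the attractor at level 2, so White can force the target in 2 moves from there.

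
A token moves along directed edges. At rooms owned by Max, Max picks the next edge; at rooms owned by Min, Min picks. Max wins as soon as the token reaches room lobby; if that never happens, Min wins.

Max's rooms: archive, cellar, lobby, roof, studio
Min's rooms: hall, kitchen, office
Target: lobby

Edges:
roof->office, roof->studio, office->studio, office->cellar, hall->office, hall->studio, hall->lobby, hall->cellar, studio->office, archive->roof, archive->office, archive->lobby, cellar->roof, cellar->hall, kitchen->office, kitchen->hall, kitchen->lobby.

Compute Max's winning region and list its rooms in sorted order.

A0 = {lobby}
A1: add {archive} — archive (Max) has archive→lobby.
A2 = A1; e.g. roof (Max) has no edge into A1. Fixed point.
Max's winning region = {archive, lobby}.

archive, lobby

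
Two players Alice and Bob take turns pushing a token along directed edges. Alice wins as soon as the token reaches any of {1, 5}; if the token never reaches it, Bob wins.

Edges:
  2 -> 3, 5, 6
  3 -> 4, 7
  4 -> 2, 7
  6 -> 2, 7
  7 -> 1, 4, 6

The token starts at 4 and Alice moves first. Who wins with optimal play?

Track states (vertex, player-to-move).
A0 = {(1,Alice), (1,Bob), (5,Alice), (5,Bob)}
A1: add {(2,Alice), (7,Alice)}.
A2: add {(4,Bob), (6,Bob)}.
A3: add {(3,Alice)}.
A4 = A3; e.g. (2,Bob) stays out. (4,Alice) never enters ⇒ Bob avoids the target.

Bob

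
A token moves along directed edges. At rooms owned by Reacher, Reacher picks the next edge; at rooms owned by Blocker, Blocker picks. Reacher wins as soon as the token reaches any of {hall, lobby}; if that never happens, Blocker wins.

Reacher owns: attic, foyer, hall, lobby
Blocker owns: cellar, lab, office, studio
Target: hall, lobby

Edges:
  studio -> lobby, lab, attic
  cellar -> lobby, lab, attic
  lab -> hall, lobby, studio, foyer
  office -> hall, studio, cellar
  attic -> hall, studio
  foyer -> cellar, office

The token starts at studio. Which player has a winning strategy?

Blocker

A0 = {hall, lobby}
A1: add {attic} — attic (Reacher) has attic→hall.
A2 = A1; e.g. studio (Blocker) can still go to lab. Fixed point.
studio never enters the attractor, so Blocker can avoid the target forever.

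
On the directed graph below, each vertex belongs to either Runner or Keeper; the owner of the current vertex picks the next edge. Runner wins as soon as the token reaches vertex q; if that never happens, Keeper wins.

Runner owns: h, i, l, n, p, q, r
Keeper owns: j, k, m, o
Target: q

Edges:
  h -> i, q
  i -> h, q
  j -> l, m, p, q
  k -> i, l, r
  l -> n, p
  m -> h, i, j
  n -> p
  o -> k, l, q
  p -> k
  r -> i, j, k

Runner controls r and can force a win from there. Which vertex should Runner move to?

A0 = {q}
A1: add {h, i} — h (Runner) has h→q; i (Runner) has i→q.
A2: add {r} — r (Runner) has r→i.
A3 = A2; e.g. j (Keeper) can still go to l. Fixed point.
From r, successor i is in the attractor (rank 1); the other successors j, k are not.

i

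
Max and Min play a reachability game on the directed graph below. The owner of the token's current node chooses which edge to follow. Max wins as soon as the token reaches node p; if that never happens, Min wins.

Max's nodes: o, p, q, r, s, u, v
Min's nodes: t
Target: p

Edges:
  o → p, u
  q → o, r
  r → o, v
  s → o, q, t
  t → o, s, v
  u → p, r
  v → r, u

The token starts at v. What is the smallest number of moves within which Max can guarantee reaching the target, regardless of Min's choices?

2

A0 = {p}
A1: add {o, u} — o (Max) has o→p; u (Max) has u→p.
A2: add {q, r, s, v} — q (Max) has q→o; r (Max) has r→o; s (Max) has s→o; v (Max) has v→u.
v enters the attractor at level 2, so Max can force the target in 2 moves from there.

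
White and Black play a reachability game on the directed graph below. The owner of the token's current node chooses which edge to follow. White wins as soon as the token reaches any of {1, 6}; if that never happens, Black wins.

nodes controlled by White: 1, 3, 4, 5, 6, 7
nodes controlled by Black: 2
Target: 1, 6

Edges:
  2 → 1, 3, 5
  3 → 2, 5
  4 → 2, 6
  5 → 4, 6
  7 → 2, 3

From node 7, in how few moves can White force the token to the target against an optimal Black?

A0 = {1, 6}
A1: add {4, 5} — 4 (White) has 4→6; 5 (White) has 5→6.
A2: add {3} — 3 (White) has 3→5.
A3: add {2, 7} — 2 (Black): all of {1, 3, 5} already in; 7 (White) has 7→3.
A3 = all vertices. Fixed point.
7 enters the attractor at level 3, so White can force the target in 3 moves from there.

3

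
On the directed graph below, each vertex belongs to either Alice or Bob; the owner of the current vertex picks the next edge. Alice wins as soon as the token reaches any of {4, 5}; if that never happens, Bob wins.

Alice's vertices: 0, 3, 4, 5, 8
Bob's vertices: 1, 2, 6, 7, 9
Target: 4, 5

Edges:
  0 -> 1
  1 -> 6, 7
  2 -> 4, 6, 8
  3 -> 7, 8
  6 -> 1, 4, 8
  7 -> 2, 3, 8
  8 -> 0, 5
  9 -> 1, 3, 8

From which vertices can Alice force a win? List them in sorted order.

A0 = {4, 5}
A1: add {8} — 8 (Alice) has 8→5.
A2: add {3} — 3 (Alice) has 3→8.
A3 = A2; e.g. 0 (Alice) has no edge into A2. Fixed point.
Alice's winning region = {3, 4, 5, 8}.

3, 4, 5, 8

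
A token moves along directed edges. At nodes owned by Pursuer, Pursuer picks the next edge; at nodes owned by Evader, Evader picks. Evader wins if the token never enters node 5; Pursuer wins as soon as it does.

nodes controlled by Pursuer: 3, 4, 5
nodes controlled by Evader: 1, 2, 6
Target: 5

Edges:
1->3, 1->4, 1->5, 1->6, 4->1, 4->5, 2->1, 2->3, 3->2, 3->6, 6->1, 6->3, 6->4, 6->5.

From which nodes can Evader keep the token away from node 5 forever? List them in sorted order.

A0 = {5}
A1: add {4} — 4 (Pursuer) has 4→5.
A2 = A1; e.g. 1 (Evader) can still go to 3. Fixed point.
Pursuer's attractor = {4, 5}; Evader avoids the target exactly from the complement.

1, 2, 3, 6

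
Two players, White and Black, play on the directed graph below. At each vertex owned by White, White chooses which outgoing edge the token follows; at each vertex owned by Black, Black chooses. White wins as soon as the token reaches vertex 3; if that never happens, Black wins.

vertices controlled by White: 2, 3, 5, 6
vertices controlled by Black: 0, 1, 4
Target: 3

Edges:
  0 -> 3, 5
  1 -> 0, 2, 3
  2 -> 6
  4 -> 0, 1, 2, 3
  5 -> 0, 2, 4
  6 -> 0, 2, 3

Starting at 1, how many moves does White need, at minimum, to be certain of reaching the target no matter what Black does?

A0 = {3}
A1: add {6} — 6 (White) has 6→3.
A2: add {2} — 2 (White) has 2→6.
A3: add {5} — 5 (White) has 5→2.
A4: add {0} — 0 (Black): all of {3, 5} already in.
A5: add {1} — 1 (Black): all of {0, 2, 3} already in.
1 enters the attractor at level 5, so White can force the target in 5 moves from there.

5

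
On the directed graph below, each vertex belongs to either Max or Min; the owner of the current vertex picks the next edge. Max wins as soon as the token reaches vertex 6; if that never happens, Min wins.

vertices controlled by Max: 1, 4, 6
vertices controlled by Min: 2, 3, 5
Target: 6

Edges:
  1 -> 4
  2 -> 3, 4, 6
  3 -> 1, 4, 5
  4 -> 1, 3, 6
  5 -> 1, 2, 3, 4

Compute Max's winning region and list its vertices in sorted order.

A0 = {6}
A1: add {4} — 4 (Max) has 4→6.
A2: add {1} — 1 (Max) has 1→4.
A3 = A2; e.g. 2 (Min) can still go to 3. Fixed point.
Max's winning region = {1, 4, 6}.

1, 4, 6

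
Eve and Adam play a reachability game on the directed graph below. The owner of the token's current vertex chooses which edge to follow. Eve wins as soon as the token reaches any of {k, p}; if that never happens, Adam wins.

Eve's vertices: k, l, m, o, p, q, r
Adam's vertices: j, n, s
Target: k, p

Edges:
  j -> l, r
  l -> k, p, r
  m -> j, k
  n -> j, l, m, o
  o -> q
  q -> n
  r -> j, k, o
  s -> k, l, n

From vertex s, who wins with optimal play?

Adam

A0 = {k, p}
A1: add {l, m, r} — l (Eve) has l→k; m (Eve) has m→k; r (Eve) has r→k.
A2: add {j} — j (Adam): all of {l, r} already in.
A3 = A2; e.g. n (Adam) can still go to o. Fixed point.
s never enters the attractor, so Adam can avoid the target forever.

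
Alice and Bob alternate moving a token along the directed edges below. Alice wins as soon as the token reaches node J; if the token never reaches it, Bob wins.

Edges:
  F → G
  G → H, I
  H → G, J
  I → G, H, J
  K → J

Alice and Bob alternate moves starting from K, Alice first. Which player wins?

Alice

Track states (vertex, player-to-move).
A0 = {(J,Alice), (J,Bob)}
A1: add {(H,Alice), (I,Alice), (K,Alice), (K,Bob)}.
(K,Alice) ∈ A1 ⇒ Alice forces the target.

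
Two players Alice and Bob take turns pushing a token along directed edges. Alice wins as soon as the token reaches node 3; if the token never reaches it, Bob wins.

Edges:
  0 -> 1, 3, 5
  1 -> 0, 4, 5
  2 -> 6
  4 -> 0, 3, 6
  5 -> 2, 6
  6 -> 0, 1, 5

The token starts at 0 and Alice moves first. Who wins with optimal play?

Track states (vertex, player-to-move).
A0 = {(3,Alice), (3,Bob)}
A1: add {(0,Alice), (4,Alice)}.
(0,Alice) ∈ A1 ⇒ Alice forces the target.

Alice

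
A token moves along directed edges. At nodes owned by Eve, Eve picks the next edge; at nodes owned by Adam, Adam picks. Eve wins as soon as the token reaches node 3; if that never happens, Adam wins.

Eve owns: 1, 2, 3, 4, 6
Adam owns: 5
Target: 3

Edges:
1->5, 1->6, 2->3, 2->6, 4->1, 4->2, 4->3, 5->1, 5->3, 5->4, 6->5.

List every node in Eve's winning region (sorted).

2, 3, 4

A0 = {3}
A1: add {2, 4} — 2 (Eve) has 2→3; 4 (Eve) has 4→3.
A2 = A1; e.g. 1 (Eve) has no edge into A1. Fixed point.
Eve's winning region = {2, 3, 4}.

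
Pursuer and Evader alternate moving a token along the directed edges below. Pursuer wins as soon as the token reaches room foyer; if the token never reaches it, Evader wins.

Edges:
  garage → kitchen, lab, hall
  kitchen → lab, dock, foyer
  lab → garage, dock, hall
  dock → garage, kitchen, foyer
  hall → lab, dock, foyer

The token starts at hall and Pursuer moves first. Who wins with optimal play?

Pursuer

Track states (vertex, player-to-move).
A0 = {(foyer,Pursuer), (foyer,Evader)}
A1: add {(kitchen,Pursuer), (dock,Pursuer), (hall,Pursuer)}.
(hall,Pursuer) ∈ A1 ⇒ Pursuer forces the target.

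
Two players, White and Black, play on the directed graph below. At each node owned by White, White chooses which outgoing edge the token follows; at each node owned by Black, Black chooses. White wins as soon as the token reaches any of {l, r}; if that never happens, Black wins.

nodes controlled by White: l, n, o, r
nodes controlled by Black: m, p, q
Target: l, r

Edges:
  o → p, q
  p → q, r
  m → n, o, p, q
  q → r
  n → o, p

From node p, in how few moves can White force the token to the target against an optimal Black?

A0 = {l, r}
A1: add {q} — q (Black): all of {r} already in.
A2: add {o, p} — o (White) has o→q; p (Black): all of {q, r} already in.
p enters the attractor at level 2, so White can force the target in 2 moves from there.

2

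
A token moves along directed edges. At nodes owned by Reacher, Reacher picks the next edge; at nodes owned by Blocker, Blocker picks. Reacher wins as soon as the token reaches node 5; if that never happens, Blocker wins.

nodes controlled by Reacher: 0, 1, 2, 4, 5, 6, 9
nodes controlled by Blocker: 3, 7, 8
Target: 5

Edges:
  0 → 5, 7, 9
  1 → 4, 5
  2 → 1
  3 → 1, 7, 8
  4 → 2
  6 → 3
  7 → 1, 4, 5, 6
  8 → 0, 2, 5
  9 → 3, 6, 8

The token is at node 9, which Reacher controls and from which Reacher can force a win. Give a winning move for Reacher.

A0 = {5}
A1: add {0, 1} — 0 (Reacher) has 0→5; 1 (Reacher) has 1→5.
A2: add {2} — 2 (Reacher) has 2→1.
A3: add {4, 8} — 4 (Reacher) has 4→2; 8 (Blocker): all of {0, 2, 5} already in.
A4: add {9} — 9 (Reacher) has 9→8.
A5 = A4; e.g. 3 (Blocker) can still go to 7. Fixed point.
From 9, successor 8 is in the attractor (rank 3); the other successors 3, 6 are not.

8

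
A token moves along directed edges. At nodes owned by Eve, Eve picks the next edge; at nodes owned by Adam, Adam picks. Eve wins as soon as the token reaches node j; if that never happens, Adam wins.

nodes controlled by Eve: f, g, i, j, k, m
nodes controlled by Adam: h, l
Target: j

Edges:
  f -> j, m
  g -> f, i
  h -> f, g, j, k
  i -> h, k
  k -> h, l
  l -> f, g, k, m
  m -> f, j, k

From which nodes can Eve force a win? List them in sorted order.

A0 = {j}
A1: add {f, m} — f (Eve) has f→j; m (Eve) has m→j.
A2: add {g} — g (Eve) has g→f.
A3 = A2; e.g. h (Adam) can still go to k. Fixed point.
Eve's winning region = {f, g, j, m}.

f, g, j, m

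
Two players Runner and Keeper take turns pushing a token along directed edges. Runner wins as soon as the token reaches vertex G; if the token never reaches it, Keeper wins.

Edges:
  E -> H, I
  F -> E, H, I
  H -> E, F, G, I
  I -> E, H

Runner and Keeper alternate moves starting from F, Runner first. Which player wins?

Keeper

Track states (vertex, player-to-move).
A0 = {(G,Runner), (G,Keeper)}
A1: add {(H,Runner)}.
A2 = A1; e.g. (E,Runner) stays out. (F,Runner) never enters ⇒ Keeper avoids the target.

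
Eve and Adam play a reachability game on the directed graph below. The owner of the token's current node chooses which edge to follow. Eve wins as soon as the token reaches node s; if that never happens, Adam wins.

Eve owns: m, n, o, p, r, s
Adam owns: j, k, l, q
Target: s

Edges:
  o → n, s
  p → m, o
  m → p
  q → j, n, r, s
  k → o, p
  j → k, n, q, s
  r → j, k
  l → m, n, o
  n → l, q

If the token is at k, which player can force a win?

Eve

A0 = {s}
A1: add {o} — o (Eve) has o→s.
A2: add {p} — p (Eve) has p→o.
A3: add {k, m} — k (Adam): all of {o, p} already in; m (Eve) has m→p.
k ∈ A3, so Eve can force the target.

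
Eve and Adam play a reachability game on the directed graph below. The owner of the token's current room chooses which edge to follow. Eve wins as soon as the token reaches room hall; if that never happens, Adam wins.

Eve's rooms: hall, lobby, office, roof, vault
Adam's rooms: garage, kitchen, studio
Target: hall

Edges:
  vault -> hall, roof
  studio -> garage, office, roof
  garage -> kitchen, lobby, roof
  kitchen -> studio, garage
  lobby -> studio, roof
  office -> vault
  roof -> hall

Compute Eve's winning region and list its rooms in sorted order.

hall, lobby, office, roof, vault

A0 = {hall}
A1: add {roof, vault} — vault (Eve) has vault→hall; roof (Eve) has roof→hall.
A2: add {lobby, office} — lobby (Eve) has lobby→roof; office (Eve) has office→vault.
A3 = A2; e.g. studio (Adam) can still go to garage. Fixed point.
Eve's winning region = {hall, lobby, office, roof, vault}.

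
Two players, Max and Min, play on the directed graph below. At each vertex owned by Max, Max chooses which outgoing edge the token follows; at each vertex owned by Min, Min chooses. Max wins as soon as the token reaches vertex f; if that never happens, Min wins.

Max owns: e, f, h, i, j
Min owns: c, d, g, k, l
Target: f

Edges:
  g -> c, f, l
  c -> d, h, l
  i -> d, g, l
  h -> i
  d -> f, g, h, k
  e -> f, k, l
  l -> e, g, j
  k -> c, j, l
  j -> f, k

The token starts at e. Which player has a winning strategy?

A0 = {f}
A1: add {e, j} — e (Max) has e→f; j (Max) has j→f.
A2 = A1; e.g. c (Min) can still go to d. Fixed point.
e ∈ A1, so Max can force the target.

Max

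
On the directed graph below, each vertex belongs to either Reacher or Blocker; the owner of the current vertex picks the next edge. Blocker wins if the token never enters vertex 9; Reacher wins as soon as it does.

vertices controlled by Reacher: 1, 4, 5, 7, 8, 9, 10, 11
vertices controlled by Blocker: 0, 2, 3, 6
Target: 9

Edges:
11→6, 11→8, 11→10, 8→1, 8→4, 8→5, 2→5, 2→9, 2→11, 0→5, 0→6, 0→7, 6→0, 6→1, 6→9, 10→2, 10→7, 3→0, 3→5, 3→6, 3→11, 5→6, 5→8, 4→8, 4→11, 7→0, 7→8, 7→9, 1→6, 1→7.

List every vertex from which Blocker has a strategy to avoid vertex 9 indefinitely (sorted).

A0 = {9}
A1: add {7} — 7 (Reacher) has 7→9.
A2: add {1, 10} — 1 (Reacher) has 1→7; 10 (Reacher) has 10→7.
A3: add {8, 11} — 8 (Reacher) has 8→1; 11 (Reacher) has 11→10.
A4: add {4, 5} — 4 (Reacher) has 4→8; 5 (Reacher) has 5→8.
A5: add {2} — 2 (Blocker): all of {5, 9, 11} already in.
A6 = A5; e.g. 0 (Blocker) can still go to 6. Fixed point.
Reacher's attractor = {1, 2, 4, 5, 7, 8, 9, 10, 11}; Blocker avoids the target exactly from the complement.

0, 3, 6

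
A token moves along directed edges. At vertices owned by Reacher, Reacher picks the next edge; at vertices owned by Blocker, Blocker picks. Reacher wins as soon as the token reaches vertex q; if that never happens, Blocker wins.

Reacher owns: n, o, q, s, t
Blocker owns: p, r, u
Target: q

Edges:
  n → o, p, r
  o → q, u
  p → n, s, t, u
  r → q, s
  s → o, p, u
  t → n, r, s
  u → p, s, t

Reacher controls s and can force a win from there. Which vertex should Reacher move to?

o

A0 = {q}
A1: add {o} — o (Reacher) has o→q.
A2: add {n, s} — n (Reacher) has n→o; s (Reacher) has s→o.
A3: add {r, t} — r (Blocker): all of {q, s} already in; t (Reacher) has t→n.
A4 = A3; e.g. p (Blocker) can still go to u. Fixed point.
From s, successor o is in the attractor (rank 1); the other successors p, u are not.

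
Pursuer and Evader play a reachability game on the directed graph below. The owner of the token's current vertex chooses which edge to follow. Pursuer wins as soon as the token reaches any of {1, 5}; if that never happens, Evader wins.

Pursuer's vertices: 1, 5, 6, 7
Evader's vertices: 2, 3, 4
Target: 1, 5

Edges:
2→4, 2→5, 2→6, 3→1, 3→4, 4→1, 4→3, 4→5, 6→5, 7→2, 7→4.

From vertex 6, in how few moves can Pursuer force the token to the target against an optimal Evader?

A0 = {1, 5}
A1: add {6} — 6 (Pursuer) has 6→5.
A2 = A1; e.g. 2 (Evader) can still go to 4. Fixed point.
6 enters the attractor at level 1, so Pursuer can force the target in 1 move from there.

1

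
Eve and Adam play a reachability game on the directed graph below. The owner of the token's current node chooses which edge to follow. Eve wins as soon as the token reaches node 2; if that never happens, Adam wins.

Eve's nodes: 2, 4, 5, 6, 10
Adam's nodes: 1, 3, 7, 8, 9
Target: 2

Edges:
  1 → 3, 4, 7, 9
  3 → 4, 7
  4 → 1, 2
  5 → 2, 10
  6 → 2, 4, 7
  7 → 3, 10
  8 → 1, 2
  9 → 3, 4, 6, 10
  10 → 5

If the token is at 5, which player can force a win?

Eve

A0 = {2}
A1: add {4, 5, 6} — 4 (Eve) has 4→2; 5 (Eve) has 5→2; 6 (Eve) has 6→2.
5 ∈ A1, so Eve can force the target.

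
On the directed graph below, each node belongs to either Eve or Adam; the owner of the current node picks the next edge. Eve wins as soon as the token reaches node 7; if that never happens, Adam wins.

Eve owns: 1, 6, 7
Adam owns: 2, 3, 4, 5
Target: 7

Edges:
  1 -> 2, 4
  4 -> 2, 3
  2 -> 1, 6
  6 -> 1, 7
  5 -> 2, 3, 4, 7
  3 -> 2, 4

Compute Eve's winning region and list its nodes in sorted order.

6, 7

A0 = {7}
A1: add {6} — 6 (Eve) has 6→7.
A2 = A1; e.g. 1 (Eve) has no edge into A1. Fixed point.
Eve's winning region = {6, 7}.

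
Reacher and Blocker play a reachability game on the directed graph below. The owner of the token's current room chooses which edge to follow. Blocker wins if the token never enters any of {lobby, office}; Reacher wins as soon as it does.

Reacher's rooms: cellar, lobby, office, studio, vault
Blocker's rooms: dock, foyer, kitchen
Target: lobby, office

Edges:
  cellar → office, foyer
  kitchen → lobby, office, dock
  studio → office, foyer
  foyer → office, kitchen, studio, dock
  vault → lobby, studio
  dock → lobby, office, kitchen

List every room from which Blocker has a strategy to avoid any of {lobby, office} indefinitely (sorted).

dock, foyer, kitchen

A0 = {lobby, office}
A1: add {cellar, studio, vault} — cellar (Reacher) has cellar→office; studio (Reacher) has studio→office; vault (Reacher) has vault→lobby.
A2 = A1; e.g. kitchen (Blocker) can still go to dock. Fixed point.
Reacher's attractor = {cellar, lobby, office, studio, vault}; Blocker avoids the target exactly from the complement.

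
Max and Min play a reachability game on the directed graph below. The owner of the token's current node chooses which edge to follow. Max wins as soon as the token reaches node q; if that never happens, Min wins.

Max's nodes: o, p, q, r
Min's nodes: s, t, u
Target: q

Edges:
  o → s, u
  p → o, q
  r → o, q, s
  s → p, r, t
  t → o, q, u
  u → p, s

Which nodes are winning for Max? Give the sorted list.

p, q, r

A0 = {q}
A1: add {p, r} — p (Max) has p→q; r (Max) has r→q.
A2 = A1; e.g. o (Max) has no edge into A1. Fixed point.
Max's winning region = {p, q, r}.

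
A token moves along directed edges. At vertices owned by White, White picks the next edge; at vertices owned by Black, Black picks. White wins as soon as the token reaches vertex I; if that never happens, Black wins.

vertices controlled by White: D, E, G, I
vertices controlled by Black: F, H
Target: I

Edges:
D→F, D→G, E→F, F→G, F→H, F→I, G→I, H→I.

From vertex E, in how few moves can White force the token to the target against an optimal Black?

3

A0 = {I}
A1: add {G, H} — G (White) has G→I; H (Black): all of {I} already in.
A2: add {D, F} — D (White) has D→G; F (Black): all of {G, H, I} already in.
A3: add {E} — E (White) has E→F.
A3 = all vertices. Fixed point.
E enters the attractor at level 3, so White can force the target in 3 moves from there.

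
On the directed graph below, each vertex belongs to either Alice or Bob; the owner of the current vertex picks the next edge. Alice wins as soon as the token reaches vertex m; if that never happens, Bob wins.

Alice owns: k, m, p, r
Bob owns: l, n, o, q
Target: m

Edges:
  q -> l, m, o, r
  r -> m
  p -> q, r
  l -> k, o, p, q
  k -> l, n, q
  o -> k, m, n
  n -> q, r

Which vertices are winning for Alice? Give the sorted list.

m, p, r

A0 = {m}
A1: add {r} — r (Alice) has r→m.
A2: add {p} — p (Alice) has p→r.
A3 = A2; e.g. k (Alice) has no edge into A2. Fixed point.
Alice's winning region = {m, p, r}.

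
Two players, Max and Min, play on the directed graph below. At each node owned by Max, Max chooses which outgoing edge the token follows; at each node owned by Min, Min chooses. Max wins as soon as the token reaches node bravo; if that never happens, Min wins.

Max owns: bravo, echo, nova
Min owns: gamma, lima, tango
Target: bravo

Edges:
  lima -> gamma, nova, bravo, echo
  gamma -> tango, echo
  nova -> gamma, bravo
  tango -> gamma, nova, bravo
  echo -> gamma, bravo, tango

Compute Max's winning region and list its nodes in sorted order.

bravo, echo, nova

A0 = {bravo}
A1: add {echo, nova} — nova (Max) has nova→bravo; echo (Max) has echo→bravo.
A2 = A1; e.g. lima (Min) can still go to gamma. Fixed point.
Max's winning region = {bravo, echo, nova}.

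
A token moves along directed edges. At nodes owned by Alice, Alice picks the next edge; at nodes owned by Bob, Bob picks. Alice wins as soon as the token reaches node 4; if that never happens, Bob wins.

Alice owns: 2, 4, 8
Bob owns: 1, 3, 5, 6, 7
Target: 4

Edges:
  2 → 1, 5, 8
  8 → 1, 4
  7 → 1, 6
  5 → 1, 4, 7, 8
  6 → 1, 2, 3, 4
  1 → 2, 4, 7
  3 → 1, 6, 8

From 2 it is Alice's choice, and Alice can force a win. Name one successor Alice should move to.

8

A0 = {4}
A1: add {8} — 8 (Alice) has 8→4.
A2: add {2} — 2 (Alice) has 2→8.
A3 = A2; e.g. 1 (Bob) can still go to 7. Fixed point.
From 2, successor 8 is in the attractor (rank 1); the other successors 1, 5 are not.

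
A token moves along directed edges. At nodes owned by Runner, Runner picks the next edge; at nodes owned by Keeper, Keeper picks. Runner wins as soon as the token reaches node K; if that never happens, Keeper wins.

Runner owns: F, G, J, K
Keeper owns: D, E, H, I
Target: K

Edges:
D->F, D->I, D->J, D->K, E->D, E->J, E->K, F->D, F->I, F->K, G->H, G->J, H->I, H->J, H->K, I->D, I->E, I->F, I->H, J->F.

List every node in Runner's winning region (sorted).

A0 = {K}
A1: add {F} — F (Runner) has F→K.
A2: add {J} — J (Runner) has J→F.
A3: add {G} — G (Runner) has G→J.
A4 = A3; e.g. D (Keeper) can still go to I. Fixed point.
Runner's winning region = {F, G, J, K}.

F, G, J, K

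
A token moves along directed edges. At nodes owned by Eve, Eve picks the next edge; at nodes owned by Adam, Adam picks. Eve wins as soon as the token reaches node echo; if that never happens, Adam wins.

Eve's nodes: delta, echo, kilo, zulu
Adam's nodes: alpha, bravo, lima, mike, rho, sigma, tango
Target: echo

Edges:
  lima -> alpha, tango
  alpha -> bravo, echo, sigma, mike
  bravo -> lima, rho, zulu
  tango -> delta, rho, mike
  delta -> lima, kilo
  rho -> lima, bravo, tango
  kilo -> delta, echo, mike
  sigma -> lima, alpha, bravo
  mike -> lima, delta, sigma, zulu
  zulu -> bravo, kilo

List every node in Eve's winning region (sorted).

delta, echo, kilo, zulu

A0 = {echo}
A1: add {kilo} — kilo (Eve) has kilo→echo.
A2: add {delta, zulu} — delta (Eve) has delta→kilo; zulu (Eve) has zulu→kilo.
A3 = A2; e.g. lima (Adam) can still go to alpha. Fixed point.
Eve's winning region = {delta, echo, kilo, zulu}.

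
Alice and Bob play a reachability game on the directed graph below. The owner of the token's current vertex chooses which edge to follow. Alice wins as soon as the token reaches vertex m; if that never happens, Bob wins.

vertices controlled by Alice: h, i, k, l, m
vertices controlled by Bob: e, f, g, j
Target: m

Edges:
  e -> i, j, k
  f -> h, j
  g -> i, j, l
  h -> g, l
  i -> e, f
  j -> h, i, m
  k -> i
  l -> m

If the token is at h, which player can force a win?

Alice

A0 = {m}
A1: add {l} — l (Alice) has l→m.
A2: add {h} — h (Alice) has h→l.
A3 = A2; e.g. e (Bob) can still go to i. Fixed point.
h ∈ A2, so Alice can force the target.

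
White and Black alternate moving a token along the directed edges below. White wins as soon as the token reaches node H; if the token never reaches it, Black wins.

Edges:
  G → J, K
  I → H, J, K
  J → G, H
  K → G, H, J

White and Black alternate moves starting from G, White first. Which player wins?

Black

Track states (vertex, player-to-move).
A0 = {(H,White), (H,Black)}
A1: add {(I,White), (J,White), (K,White)}.
A2: add {(G,Black), (I,Black)}.
A3 = A2; e.g. (G,White) stays out. (G,White) never enters ⇒ Black avoids the target.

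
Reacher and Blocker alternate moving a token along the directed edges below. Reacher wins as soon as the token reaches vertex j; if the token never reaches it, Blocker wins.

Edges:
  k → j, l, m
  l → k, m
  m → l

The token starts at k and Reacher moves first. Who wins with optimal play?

Track states (vertex, player-to-move).
A0 = {(j,Reacher), (j,Blocker)}
A1: add {(k,Reacher)}.
(k,Reacher) ∈ A1 ⇒ Reacher forces the target.

Reacher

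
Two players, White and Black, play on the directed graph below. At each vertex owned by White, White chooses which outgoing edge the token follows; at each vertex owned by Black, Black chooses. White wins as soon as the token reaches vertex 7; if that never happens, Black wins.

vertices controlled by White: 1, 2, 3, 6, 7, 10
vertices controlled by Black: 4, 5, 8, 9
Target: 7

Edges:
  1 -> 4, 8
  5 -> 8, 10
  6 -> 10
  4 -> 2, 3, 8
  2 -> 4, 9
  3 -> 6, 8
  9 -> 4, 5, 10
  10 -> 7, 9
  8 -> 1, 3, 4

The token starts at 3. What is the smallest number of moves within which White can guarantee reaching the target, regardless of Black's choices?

A0 = {7}
A1: add {10} — 10 (White) has 10→7.
A2: add {6} — 6 (White) has 6→10.
A3: add {3} — 3 (White) has 3→6.
A4 = A3; e.g. 1 (White) has no edge into A3. Fixed point.
3 enters the attractor at level 3, so White can force the target in 3 moves from there.

3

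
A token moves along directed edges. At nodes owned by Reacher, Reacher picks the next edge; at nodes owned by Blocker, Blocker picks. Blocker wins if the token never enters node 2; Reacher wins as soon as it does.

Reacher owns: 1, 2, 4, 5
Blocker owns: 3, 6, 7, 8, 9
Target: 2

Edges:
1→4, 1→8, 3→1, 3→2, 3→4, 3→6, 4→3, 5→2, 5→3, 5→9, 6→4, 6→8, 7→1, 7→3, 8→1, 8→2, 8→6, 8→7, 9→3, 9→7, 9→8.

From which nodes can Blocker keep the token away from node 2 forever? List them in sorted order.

A0 = {2}
A1: add {5} — 5 (Reacher) has 5→2.
A2 = A1; e.g. 1 (Reacher) has no edge into A1. Fixed point.
Reacher's attractor = {2, 5}; Blocker avoids the target exactly from the complement.

1, 3, 4, 6, 7, 8, 9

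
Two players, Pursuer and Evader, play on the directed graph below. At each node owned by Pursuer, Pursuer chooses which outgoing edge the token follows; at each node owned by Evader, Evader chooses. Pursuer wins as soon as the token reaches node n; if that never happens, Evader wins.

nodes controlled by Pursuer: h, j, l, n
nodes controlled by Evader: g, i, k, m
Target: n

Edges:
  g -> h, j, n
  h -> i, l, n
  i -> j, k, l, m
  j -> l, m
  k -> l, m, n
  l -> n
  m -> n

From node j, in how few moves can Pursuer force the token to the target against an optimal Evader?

A0 = {n}
A1: add {h, l, m} — h (Pursuer) has h→n; l (Pursuer) has l→n; m (Evader): all of {n} already in.
A2: add {j, k} — j (Pursuer) has j→l; k (Evader): all of {l, m, n} already in.
j enters the attractor at level 2, so Pursuer can force the target in 2 moves from there.

2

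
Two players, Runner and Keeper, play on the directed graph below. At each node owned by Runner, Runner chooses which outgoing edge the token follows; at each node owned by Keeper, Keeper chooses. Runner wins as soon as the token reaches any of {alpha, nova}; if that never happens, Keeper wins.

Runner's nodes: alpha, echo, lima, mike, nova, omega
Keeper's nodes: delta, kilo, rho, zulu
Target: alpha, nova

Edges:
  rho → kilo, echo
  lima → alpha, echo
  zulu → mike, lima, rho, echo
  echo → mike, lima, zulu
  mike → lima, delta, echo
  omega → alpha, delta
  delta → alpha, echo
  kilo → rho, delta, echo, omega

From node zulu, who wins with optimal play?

Keeper

A0 = {alpha, nova}
A1: add {lima, omega} — lima (Runner) has lima→alpha; omega (Runner) has omega→alpha.
A2: add {echo, mike} — mike (Runner) has mike→lima; echo (Runner) has echo→lima.
A3: add {delta} — delta (Keeper): all of {alpha, echo} already in.
A4 = A3; e.g. zulu (Keeper) can still go to rho. Fixed point.
zulu never enters the attractor, so Keeper can avoid the target forever.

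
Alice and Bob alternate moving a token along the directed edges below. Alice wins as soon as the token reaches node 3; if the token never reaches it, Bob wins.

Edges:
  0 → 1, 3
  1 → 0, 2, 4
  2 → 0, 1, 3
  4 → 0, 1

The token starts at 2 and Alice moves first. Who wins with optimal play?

Alice

Track states (vertex, player-to-move).
A0 = {(3,Alice), (3,Bob)}
A1: add {(0,Alice), (2,Alice)}.
(2,Alice) ∈ A1 ⇒ Alice forces the target.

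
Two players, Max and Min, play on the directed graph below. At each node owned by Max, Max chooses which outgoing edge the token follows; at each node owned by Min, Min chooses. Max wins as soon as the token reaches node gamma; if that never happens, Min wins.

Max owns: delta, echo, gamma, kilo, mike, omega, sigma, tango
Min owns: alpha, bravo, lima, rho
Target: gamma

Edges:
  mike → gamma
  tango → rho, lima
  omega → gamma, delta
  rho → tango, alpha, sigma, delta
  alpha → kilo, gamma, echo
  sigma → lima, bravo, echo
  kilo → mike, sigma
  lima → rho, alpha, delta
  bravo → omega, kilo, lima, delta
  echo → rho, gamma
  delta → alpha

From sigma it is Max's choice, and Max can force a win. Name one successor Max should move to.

A0 = {gamma}
A1: add {echo, mike, omega} — mike (Max) has mike→gamma; omega (Max) has omega→gamma; echo (Max) has echo→gamma.
A2: add {kilo, sigma} — sigma (Max) has sigma→echo; kilo (Max) has kilo→mike.
A3: add {alpha} — alpha (Min): all of {kilo, gamma, echo} already in.
A4: add {delta} — delta (Max) has delta→alpha.
A5 = A4; e.g. tango (Max) has no edge into A4. Fixed point.
From sigma, successor echo is in the attractor (rank 1); the other successors bravo, lima are not.

echo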